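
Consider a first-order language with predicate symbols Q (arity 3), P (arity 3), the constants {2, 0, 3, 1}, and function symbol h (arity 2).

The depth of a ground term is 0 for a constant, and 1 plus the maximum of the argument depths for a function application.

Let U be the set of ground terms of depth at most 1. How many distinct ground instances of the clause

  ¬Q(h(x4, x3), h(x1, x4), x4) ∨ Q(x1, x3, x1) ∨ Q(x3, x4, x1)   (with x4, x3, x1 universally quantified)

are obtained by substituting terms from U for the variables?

8000

Ground terms of depth ≤ 1:
  Let N_k = |{terms of depth ≤ k}|. Then N_0 = 4 and N_k = 4 + N_{k-1}^2 for k ≥ 1 (one summand per function symbol, arity giving the exponent).
  N_0 = 4
  N_1 = 4 + 4^2 = 20
So there are 20 ground terms available for substitution.
There are 3 variables to instantiate (x4, x3, x1), each occurring in at least one literal, so different choices give different ground instances.
Number of ground instances = 20^3 = 8000.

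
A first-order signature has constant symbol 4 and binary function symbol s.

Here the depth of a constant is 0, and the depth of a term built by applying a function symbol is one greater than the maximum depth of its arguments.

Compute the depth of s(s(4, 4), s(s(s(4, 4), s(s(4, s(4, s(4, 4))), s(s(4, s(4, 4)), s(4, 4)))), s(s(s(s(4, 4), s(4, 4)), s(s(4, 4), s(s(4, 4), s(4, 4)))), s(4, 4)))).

7

depth(s(4, 4)) = 1 + max(0, 0) = 1
depth(s(4, s(4, 4))) = 1 + max(0, 1) = 2
depth(s(4, s(4, s(4, 4)))) = 1 + max(0, 2) = 3
depth(s(s(4, s(4, 4)), s(4, 4))) = 1 + max(2, 1) = 3
depth(s(s(4, s(4, s(4, 4))), s(s(4, s(4, 4)), s(4, 4)))) = 1 + max(3, 3) = 4
depth(s(s(4, 4), s(s(4, s(4, s(4, 4))), s(s(4, s(4, 4)), s(4, 4))))) = 1 + max(1, 4) = 5
depth(s(s(4, 4), s(4, 4))) = 1 + max(1, 1) = 2
depth(s(s(4, 4), s(s(4, 4), s(4, 4)))) = 1 + max(1, 2) = 3
depth(s(s(s(4, 4), s(4, 4)), s(s(4, 4), s(s(4, 4), s(4, 4))))) = 1 + max(2, 3) = 4
depth(s(s(s(s(4, 4), s(4, 4)), s(s(4, 4), s(s(4, 4), s(4, 4)))), s(4, 4))) = 1 + max(4, 1) = 5
depth(s(s(s(4, 4), s(s(4, s(4, s(4, 4))), s(s(4, s(4, 4)), s(4, 4)))), s(s(s(s(4, 4), s(4, 4)), s(s(4, 4), s(s(4, 4), s(4, 4)))), s(4, 4)))) = 1 + max(5, 5) = 6
depth(s(s(4, 4), s(s(s(4, 4), s(s(4, s(4, s(4, 4))), s(s(4, s(4, 4)), s(4, 4)))), s(s(s(s(4, 4), s(4, 4)), s(s(4, 4), s(s(4, 4), s(4, 4)))), s(4, 4))))) = 1 + max(1, 6) = 7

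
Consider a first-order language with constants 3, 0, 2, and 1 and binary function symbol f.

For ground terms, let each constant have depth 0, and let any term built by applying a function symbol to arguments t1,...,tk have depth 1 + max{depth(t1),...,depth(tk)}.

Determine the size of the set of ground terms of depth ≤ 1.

20

If N_k denotes the number of depth-≤k ground terms, the 4 constants give N_0 = 4, and each function symbol of arity r contributes N_{k-1}^r new terms at level k: N_k = 4 + N_{k-1}^2.
N_0 = 4
N_1 = 4 + 4^2 = 20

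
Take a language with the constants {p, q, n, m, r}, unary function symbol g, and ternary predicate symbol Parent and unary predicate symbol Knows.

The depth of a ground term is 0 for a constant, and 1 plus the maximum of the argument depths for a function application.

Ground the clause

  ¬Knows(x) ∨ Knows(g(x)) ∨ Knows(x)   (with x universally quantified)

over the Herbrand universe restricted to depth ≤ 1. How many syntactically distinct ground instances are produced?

10

Ground terms of depth ≤ 1:
  Write N_k for the number of ground terms of depth ≤ k. A term of depth ≤ k is either a constant or a function symbol applied to arguments of depth ≤ k−1, so N_k = 5 + N_{k-1}.
  N_0 = 5
  N_1 = 5 + 5 = 10
  Explicitly: p, q, n, m, r, g(p), g(q), g(n), g(m), g(r).
So there are 10 ground terms available for substitution.
The body mentions the single quantified variable x; since ground terms form a free algebra, no two substitutions collapse to the same formula.
Number of ground instances = 10.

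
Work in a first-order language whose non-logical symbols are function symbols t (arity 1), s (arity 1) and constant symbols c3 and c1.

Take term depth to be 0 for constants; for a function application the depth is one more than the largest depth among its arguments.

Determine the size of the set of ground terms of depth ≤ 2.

14

If N_k denotes the number of depth-≤k ground terms, the 2 constants give N_0 = 2, and each function symbol of arity r contributes N_{k-1}^r new terms at level k: N_k = 2 + N_{k-1} + N_{k-1}.
N_0 = 2
N_1 = 2 + 2 + 2 = 6
N_2 = 2 + 6 + 6 = 14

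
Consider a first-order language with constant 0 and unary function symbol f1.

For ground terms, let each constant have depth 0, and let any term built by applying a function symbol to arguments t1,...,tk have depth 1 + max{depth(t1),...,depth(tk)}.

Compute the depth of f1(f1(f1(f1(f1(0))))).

5

depth(f1(0)) = 1 + depth(0) = 1 + 0 = 1
depth(f1(f1(0))) = 1 + depth(f1(0)) = 1 + 1 = 2
depth(f1(f1(f1(0)))) = 1 + depth(f1(f1(0))) = 1 + 2 = 3
depth(f1(f1(f1(f1(0))))) = 1 + depth(f1(f1(f1(0)))) = 1 + 3 = 4
depth(f1(f1(f1(f1(f1(0)))))) = 1 + depth(f1(f1(f1(f1(0))))) = 1 + 4 = 5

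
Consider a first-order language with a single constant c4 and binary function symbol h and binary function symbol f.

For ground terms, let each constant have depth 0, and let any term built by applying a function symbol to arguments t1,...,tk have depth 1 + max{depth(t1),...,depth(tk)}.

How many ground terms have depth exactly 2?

16

Write N_k for the number of ground terms of depth ≤ k. A term of depth ≤ k is either a constant or a function symbol applied to arguments of depth ≤ k−1, so N_k = 1 + N_{k-1}^2 + N_{k-1}^2.
N_0 = 1
N_1 = 1 + 1^2 + 1^2 = 3
N_2 = 1 + 3^2 + 3^2 = 19
Terms of depth exactly 2: N_2 − N_1 = 19 − 3 = 16.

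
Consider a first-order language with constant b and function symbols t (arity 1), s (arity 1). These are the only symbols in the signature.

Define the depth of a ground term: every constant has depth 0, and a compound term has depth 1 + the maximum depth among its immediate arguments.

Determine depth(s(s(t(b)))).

depth(t(b)) = 1 + depth(b) = 1 + 0 = 1
depth(s(t(b))) = 1 + depth(t(b)) = 1 + 1 = 2
depth(s(s(t(b)))) = 1 + depth(s(t(b))) = 1 + 2 = 3

3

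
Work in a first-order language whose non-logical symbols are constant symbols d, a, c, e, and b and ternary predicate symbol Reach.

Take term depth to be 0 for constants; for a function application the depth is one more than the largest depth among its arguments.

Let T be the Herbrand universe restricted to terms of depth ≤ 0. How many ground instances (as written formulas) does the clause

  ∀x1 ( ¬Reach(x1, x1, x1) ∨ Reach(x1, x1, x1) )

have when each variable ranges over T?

5

Ground terms of depth ≤ 0:
  With no function symbols every ground term is a constant, so there are exactly 5 ground terms at every depth bound.
  N_0 = 5
So there are 5 ground terms available for substitution.
The clause has 1 distinct variable (x1), which appears in the body. In the free term algebra distinct substitutions yield syntactically distinct ground instances.
Number of ground instances = 5.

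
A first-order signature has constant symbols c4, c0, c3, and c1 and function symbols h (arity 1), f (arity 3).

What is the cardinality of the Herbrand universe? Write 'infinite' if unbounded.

infinite

The signature has at least one function symbol (h, arity 1) and at least one constant (c4).
Iterating h gives infinitely many distinct ground terms: c4, h(c4), h(h(c4)), ...
So the Herbrand universe is infinite.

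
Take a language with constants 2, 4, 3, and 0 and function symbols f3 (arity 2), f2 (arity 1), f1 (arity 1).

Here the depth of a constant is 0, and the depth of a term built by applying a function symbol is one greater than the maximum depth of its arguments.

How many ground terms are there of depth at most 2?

Let N_k = |{terms of depth ≤ k}|. Then N_0 = 4 and N_k = 4 + N_{k-1}^2 + N_{k-1} + N_{k-1} for k ≥ 1 (one summand per function symbol, arity giving the exponent).
N_0 = 4
N_1 = 4 + 4^2 + 4 + 4 = 28
N_2 = 4 + 28^2 + 28 + 28 = 844

844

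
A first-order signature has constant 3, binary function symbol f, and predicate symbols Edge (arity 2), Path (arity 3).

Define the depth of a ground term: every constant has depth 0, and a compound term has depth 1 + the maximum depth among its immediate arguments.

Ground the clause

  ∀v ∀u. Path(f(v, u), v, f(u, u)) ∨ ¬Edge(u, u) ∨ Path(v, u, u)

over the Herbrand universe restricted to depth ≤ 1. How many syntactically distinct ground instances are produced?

Ground terms of depth ≤ 1:
  If N_k denotes the number of depth-≤k ground terms, the 1 constant gives N_0 = 1, and each function symbol of arity r contributes N_{k-1}^r new terms at level k: N_k = 1 + N_{k-1}^2.
  N_0 = 1
  N_1 = 1 + 1^2 = 2
So there are 2 ground terms available for substitution.
The clause has 2 distinct variables (v, u), each appearing in the body. In the free term algebra distinct substitutions yield syntactically distinct ground instances.
Number of ground instances = 2^2 = 4.

4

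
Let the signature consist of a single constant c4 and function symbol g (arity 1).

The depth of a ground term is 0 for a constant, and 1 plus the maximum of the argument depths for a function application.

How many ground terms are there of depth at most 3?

Let N_k = |{terms of depth ≤ k}|. Then N_0 = 1 and N_k = 1 + N_{k-1} for k ≥ 1 (one summand per function symbol, arity giving the exponent).
N_0 = 1
N_1 = 1 + 1 = 2
N_2 = 1 + 2 = 3
N_3 = 1 + 3 = 4
Explicitly: c4, g(c4), g(g(c4)), g(g(g(c4))).

4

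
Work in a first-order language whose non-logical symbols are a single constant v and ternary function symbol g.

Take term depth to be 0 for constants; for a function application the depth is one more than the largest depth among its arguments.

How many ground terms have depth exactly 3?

721

Let N_k = |{terms of depth ≤ k}|. Then N_0 = 1 and N_k = 1 + N_{k-1}^3 for k ≥ 1 (one summand per function symbol, arity giving the exponent).
N_0 = 1
N_1 = 1 + 1^3 = 2
N_2 = 1 + 2^3 = 9
N_3 = 1 + 9^3 = 730
Terms of depth exactly 3: N_3 − N_2 = 730 − 9 = 721.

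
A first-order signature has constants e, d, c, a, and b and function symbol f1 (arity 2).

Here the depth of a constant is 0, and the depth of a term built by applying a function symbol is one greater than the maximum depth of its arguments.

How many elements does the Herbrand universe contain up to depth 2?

Count level by level. With function symbols f1/2, the terms of depth ≤ k are the 5 constants together with each function applied to depth-≤(k−1) tuples, so N_k = 5 + N_{k-1}^2.
N_0 = 5
N_1 = 5 + 5^2 = 30
N_2 = 5 + 30^2 = 905

905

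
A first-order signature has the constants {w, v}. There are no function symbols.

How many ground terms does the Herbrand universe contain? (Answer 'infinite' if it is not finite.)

There are no function symbols, so every ground term is one of the 2 constants.
The Herbrand universe is {w, v}, which is finite with 2 elements.

2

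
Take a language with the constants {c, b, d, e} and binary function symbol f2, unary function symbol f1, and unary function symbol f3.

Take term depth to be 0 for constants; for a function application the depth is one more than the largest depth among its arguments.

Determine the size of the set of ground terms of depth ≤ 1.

Count level by level. With function symbols f2/2, f1/1, f3/1, the terms of depth ≤ k are the 4 constants together with each function applied to depth-≤(k−1) tuples, so N_k = 4 + N_{k-1}^2 + N_{k-1} + N_{k-1}.
N_0 = 4
N_1 = 4 + 4^2 + 4 + 4 = 28

28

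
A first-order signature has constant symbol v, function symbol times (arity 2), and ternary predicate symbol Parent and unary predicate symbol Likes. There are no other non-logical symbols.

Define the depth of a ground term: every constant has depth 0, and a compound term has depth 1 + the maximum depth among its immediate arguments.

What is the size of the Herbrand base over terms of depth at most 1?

First count ground terms of depth ≤ 1.
Let N_k count ground terms of depth at most k. Each non-constant term of depth ≤ k is some function symbol applied to depth-≤(k−1) arguments, giving N_k = 1 + N_{k-1}^2.
N_0 = 1
N_1 = 1 + 1^2 = 2
Explicitly: v, times(v, v).
So |H| = 2.
For each predicate symbol, the number of ground atoms is |H| raised to its arity; summing:
  Parent: 2^3 = 8;  Likes: 2
Total ground atoms: 8 + 2 = 10.

10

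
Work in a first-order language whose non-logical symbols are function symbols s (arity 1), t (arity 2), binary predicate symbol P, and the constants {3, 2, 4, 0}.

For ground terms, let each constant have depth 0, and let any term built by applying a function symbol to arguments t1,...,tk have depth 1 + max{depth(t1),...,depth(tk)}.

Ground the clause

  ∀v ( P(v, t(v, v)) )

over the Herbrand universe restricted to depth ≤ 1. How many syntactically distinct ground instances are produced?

24

Ground terms of depth ≤ 1:
  If N_k denotes the number of depth-≤k ground terms, the 4 constants give N_0 = 4, and each function symbol of arity r contributes N_{k-1}^r new terms at level k: N_k = 4 + N_{k-1} + N_{k-1}^2.
  N_0 = 4
  N_1 = 4 + 4 + 4^2 = 24
So there are 24 ground terms available for substitution.
There is 1 variable to instantiate (v),  occurring in at least one literal, so different choices give different ground instances.
Number of ground instances = 24.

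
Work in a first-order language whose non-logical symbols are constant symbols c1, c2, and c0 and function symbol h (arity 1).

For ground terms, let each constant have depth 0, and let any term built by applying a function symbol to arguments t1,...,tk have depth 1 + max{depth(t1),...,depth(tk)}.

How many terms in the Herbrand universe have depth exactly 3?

If N_k denotes the number of depth-≤k ground terms, the 3 constants give N_0 = 3, and each function symbol of arity r contributes N_{k-1}^r new terms at level k: N_k = 3 + N_{k-1}.
N_0 = 3
N_1 = 3 + 3 = 6
N_2 = 3 + 6 = 9
N_3 = 3 + 9 = 12
Terms of depth exactly 3: N_3 − N_2 = 12 − 9 = 3.

3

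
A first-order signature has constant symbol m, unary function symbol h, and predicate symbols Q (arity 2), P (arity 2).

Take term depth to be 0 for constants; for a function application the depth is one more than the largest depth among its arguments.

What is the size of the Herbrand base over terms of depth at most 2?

First count ground terms of depth ≤ 2.
Let N_k count ground terms of depth at most k. Each non-constant term of depth ≤ k is some function symbol applied to depth-≤(k−1) arguments, giving N_k = 1 + N_{k-1}.
N_0 = 1
N_1 = 1 + 1 = 2
N_2 = 1 + 2 = 3
Explicitly: m, h(m), h(h(m)).
So |H| = 3.
Ground atoms are formed by filling each argument slot of a predicate with a term from H, so an r-ary predicate gives |H|^r atoms:
  Q: 3^2 = 9;  P: 3^2 = 9
Total ground atoms: 9 + 9 = 18.

18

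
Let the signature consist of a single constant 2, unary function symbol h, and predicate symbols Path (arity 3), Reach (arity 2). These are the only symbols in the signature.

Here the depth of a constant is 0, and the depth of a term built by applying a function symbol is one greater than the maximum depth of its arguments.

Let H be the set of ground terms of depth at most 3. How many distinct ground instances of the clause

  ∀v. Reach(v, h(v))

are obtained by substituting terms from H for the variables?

4

Ground terms of depth ≤ 3:
  If N_k denotes the number of depth-≤k ground terms, the 1 constant gives N_0 = 1, and each function symbol of arity r contributes N_{k-1}^r new terms at level k: N_k = 1 + N_{k-1}.
  N_0 = 1
  N_1 = 1 + 1 = 2
  N_2 = 1 + 2 = 3
  N_3 = 1 + 3 = 4
So there are 4 ground terms available for substitution.
There is 1 variable to instantiate (v),  occurring in at least one literal, so different choices give different ground instances.
Number of ground instances = 4.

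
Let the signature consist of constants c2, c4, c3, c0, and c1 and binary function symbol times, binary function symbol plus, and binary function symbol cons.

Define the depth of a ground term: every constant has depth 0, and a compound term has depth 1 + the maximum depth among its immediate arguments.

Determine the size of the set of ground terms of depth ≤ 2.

Let N_k = |{terms of depth ≤ k}|. Then N_0 = 5 and N_k = 5 + N_{k-1}^2 + N_{k-1}^2 + N_{k-1}^2 for k ≥ 1 (one summand per function symbol, arity giving the exponent).
N_0 = 5
N_1 = 5 + 5^2 + 5^2 + 5^2 = 80
N_2 = 5 + 80^2 + 80^2 + 80^2 = 19205

19205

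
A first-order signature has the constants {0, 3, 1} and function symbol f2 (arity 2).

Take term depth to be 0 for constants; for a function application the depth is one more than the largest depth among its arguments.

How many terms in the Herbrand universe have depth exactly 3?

21465

If N_k denotes the number of depth-≤k ground terms, the 3 constants give N_0 = 3, and each function symbol of arity r contributes N_{k-1}^r new terms at level k: N_k = 3 + N_{k-1}^2.
N_0 = 3
N_1 = 3 + 3^2 = 12
N_2 = 3 + 12^2 = 147
N_3 = 3 + 147^2 = 21612
Terms of depth exactly 3: N_3 − N_2 = 21612 − 147 = 21465.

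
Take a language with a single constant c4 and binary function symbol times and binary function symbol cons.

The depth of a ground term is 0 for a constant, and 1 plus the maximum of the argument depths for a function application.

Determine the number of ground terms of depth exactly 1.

2

Write N_k for the number of ground terms of depth ≤ k. A term of depth ≤ k is either a constant or a function symbol applied to arguments of depth ≤ k−1, so N_k = 1 + N_{k-1}^2 + N_{k-1}^2.
N_0 = 1
N_1 = 1 + 1^2 + 1^2 = 3
Terms of depth exactly 1: N_1 − N_0 = 3 − 1 = 2.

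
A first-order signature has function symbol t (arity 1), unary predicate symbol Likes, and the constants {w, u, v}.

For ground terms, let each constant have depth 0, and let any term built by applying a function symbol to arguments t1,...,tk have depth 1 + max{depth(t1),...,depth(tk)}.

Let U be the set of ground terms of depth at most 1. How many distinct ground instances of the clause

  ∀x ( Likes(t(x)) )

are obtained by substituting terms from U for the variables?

Ground terms of depth ≤ 1:
  Let N_k count ground terms of depth at most k. Each non-constant term of depth ≤ k is some function symbol applied to depth-≤(k−1) arguments, giving N_k = 3 + N_{k-1}.
  N_0 = 3
  N_1 = 3 + 3 = 6
  Explicitly: w, u, v, t(w), t(u), t(v).
So there are 6 ground terms available for substitution.
The variable x ranges independently over the available ground terms, and distinct assignments produce distinct instances.
Number of ground instances = 6.

6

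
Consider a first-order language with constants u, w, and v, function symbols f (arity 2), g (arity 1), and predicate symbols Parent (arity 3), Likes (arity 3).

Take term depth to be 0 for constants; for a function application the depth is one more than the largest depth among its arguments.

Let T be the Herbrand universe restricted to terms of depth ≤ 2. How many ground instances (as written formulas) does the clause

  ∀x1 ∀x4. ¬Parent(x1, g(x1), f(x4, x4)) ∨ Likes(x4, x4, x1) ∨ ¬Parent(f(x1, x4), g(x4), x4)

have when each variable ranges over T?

Ground terms of depth ≤ 2:
  Count level by level. With function symbols f/2, g/1, the terms of depth ≤ k are the 3 constants together with each function applied to depth-≤(k−1) tuples, so N_k = 3 + N_{k-1}^2 + N_{k-1}.
  N_0 = 3
  N_1 = 3 + 3^2 + 3 = 15
  N_2 = 3 + 15^2 + 15 = 243
So there are 243 ground terms available for substitution.
Each of x1, x4 ranges independently over the available ground terms, and distinct assignments produce distinct instances.
Number of ground instances = 243^2 = 59049.

59049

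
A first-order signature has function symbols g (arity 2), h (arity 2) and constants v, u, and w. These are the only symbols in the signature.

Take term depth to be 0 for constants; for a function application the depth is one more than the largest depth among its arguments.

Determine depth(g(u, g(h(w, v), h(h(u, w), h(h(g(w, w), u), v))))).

6

depth(h(w, v)) = 1 + max(0, 0) = 1
depth(h(u, w)) = 1 + max(0, 0) = 1
depth(g(w, w)) = 1 + max(0, 0) = 1
depth(h(g(w, w), u)) = 1 + max(1, 0) = 2
depth(h(h(g(w, w), u), v)) = 1 + max(2, 0) = 3
depth(h(h(u, w), h(h(g(w, w), u), v))) = 1 + max(1, 3) = 4
depth(g(h(w, v), h(h(u, w), h(h(g(w, w), u), v)))) = 1 + max(1, 4) = 5
depth(g(u, g(h(w, v), h(h(u, w), h(h(g(w, w), u), v))))) = 1 + max(0, 5) = 6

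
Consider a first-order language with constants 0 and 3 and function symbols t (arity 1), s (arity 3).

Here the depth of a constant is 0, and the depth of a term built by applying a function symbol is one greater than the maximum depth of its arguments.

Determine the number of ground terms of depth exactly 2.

1730

If N_k denotes the number of depth-≤k ground terms, the 2 constants give N_0 = 2, and each function symbol of arity r contributes N_{k-1}^r new terms at level k: N_k = 2 + N_{k-1} + N_{k-1}^3.
N_0 = 2
N_1 = 2 + 2 + 2^3 = 12
N_2 = 2 + 12 + 12^3 = 1742
Terms of depth exactly 2: N_2 − N_1 = 1742 − 12 = 1730.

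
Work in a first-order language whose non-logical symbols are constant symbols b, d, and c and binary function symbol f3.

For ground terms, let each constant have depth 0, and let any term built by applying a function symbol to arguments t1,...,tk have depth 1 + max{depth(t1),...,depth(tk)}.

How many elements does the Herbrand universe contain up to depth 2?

Let N_k = |{terms of depth ≤ k}|. Then N_0 = 3 and N_k = 3 + N_{k-1}^2 for k ≥ 1 (one summand per function symbol, arity giving the exponent).
N_0 = 3
N_1 = 3 + 3^2 = 12
N_2 = 3 + 12^2 = 147

147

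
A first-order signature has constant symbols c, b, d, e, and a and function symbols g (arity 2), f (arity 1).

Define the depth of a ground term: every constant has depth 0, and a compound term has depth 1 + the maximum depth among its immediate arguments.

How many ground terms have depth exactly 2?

1230

If N_k denotes the number of depth-≤k ground terms, the 5 constants give N_0 = 5, and each function symbol of arity r contributes N_{k-1}^r new terms at level k: N_k = 5 + N_{k-1}^2 + N_{k-1}.
N_0 = 5
N_1 = 5 + 5^2 + 5 = 35
N_2 = 5 + 35^2 + 35 = 1265
Terms of depth exactly 2: N_2 − N_1 = 1265 − 35 = 1230.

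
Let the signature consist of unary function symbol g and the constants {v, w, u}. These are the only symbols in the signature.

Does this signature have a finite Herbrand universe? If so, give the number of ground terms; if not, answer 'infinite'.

infinite

The signature has at least one function symbol (g, arity 1) and at least one constant (v).
Iterating g gives infinitely many distinct ground terms: v, g(v), g(g(v)), ...
So the Herbrand universe is infinite.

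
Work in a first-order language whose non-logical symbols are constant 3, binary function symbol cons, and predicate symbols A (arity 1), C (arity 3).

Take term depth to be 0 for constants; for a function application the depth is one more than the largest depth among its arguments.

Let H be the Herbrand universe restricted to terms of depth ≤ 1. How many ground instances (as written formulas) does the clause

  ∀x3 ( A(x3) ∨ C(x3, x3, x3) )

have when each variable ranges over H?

2

Ground terms of depth ≤ 1:
  Let N_k = |{terms of depth ≤ k}|. Then N_0 = 1 and N_k = 1 + N_{k-1}^2 for k ≥ 1 (one summand per function symbol, arity giving the exponent).
  N_0 = 1
  N_1 = 1 + 1^2 = 2
  Explicitly: 3, cons(3, 3).
So there are 2 ground terms available for substitution.
The clause has 1 distinct variable (x3), which appears in the body. In the free term algebra distinct substitutions yield syntactically distinct ground instances.
Number of ground instances = 2.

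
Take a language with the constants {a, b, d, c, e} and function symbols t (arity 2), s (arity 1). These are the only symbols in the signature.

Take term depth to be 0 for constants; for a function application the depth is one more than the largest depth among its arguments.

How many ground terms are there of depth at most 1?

If N_k denotes the number of depth-≤k ground terms, the 5 constants give N_0 = 5, and each function symbol of arity r contributes N_{k-1}^r new terms at level k: N_k = 5 + N_{k-1}^2 + N_{k-1}.
N_0 = 5
N_1 = 5 + 5^2 + 5 = 35

35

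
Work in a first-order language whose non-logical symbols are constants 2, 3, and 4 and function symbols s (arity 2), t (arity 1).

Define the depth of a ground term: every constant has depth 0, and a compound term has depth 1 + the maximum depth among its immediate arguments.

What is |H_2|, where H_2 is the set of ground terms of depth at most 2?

Let N_k count ground terms of depth at most k. Each non-constant term of depth ≤ k is some function symbol applied to depth-≤(k−1) arguments, giving N_k = 3 + N_{k-1}^2 + N_{k-1}.
N_0 = 3
N_1 = 3 + 3^2 + 3 = 15
N_2 = 3 + 15^2 + 15 = 243

243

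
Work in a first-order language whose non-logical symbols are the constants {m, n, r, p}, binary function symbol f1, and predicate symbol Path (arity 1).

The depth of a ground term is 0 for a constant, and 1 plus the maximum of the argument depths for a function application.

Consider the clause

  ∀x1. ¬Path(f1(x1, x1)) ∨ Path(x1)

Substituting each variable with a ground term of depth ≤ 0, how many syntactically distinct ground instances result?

4

Ground terms of depth ≤ 0:
  Count level by level. With function symbols f1/2, the terms of depth ≤ k are the 4 constants together with each function applied to depth-≤(k−1) tuples, so N_k = 4 + N_{k-1}^2.
  N_0 = 4
  Explicitly: m, n, r, p.
So there are 4 ground terms available for substitution.
The clause has 1 distinct variable (x1), which appears in the body. In the free term algebra distinct substitutions yield syntactically distinct ground instances.
Number of ground instances = 4.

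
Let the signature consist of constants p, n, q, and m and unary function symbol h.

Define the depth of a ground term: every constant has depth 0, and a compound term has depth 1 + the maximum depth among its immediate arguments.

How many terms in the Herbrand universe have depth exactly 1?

4

Let N_k = |{terms of depth ≤ k}|. Then N_0 = 4 and N_k = 4 + N_{k-1} for k ≥ 1 (one summand per function symbol, arity giving the exponent).
N_0 = 4
N_1 = 4 + 4 = 8
Terms of depth exactly 1: N_1 − N_0 = 8 − 4 = 4.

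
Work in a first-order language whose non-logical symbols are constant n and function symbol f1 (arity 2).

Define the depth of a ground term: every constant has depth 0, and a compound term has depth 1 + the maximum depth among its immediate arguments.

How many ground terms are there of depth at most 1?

Let N_k count ground terms of depth at most k. Each non-constant term of depth ≤ k is some function symbol applied to depth-≤(k−1) arguments, giving N_k = 1 + N_{k-1}^2.
N_0 = 1
N_1 = 1 + 1^2 = 2
Explicitly: n, f1(n, n).

2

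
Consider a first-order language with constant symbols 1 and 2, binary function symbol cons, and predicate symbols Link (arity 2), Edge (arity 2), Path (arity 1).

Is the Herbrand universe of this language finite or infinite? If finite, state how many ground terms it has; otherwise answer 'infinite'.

The signature has at least one function symbol (cons, arity 2) and at least one constant (1).
Iterating cons gives infinitely many distinct ground terms: 1, cons(1, 1), cons(cons(1, 1), cons(1, 1)), ...
So the Herbrand universe is infinite.

infinite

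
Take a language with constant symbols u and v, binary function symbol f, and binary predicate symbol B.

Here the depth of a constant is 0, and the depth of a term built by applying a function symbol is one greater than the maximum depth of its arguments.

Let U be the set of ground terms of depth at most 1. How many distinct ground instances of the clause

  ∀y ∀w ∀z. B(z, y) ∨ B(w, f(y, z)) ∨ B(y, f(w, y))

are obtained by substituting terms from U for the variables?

Ground terms of depth ≤ 1:
  Write N_k for the number of ground terms of depth ≤ k. A term of depth ≤ k is either a constant or a function symbol applied to arguments of depth ≤ k−1, so N_k = 2 + N_{k-1}^2.
  N_0 = 2
  N_1 = 2 + 2^2 = 6
  Explicitly: u, v, f(u, u), f(u, v), f(v, u), f(v, v).
So there are 6 ground terms available for substitution.
The body mentions every one of the 3 quantified variables; since ground terms form a free algebra, no two substitutions collapse to the same formula.
Number of ground instances = 6^3 = 216.

216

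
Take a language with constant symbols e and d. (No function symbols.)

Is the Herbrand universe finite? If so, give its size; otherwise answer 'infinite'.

There are no function symbols, so every ground term is one of the 2 constants.
The Herbrand universe is {e, d}, which is finite with 2 elements.

2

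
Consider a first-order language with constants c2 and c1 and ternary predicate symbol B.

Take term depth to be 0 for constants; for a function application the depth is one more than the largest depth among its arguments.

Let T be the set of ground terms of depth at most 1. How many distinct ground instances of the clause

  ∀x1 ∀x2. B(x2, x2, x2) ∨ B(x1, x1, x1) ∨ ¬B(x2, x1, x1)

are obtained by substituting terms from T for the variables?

4

Ground terms of depth ≤ 1:
  With no function symbols every ground term is a constant, so there are exactly 2 ground terms at every depth bound.
  N_0 = 2
  N_1 = 2
  Explicitly: c2, c1.
So there are 2 ground terms available for substitution.
There are 2 variables to instantiate (x1, x2), each occurring in at least one literal, so different choices give different ground instances.
Number of ground instances = 2^2 = 4.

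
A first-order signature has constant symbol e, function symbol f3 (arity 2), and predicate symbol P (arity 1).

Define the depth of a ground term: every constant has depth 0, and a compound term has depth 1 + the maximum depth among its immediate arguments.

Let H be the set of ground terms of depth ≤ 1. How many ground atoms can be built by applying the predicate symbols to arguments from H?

First count ground terms of depth ≤ 1.
Let N_k count ground terms of depth at most k. Each non-constant term of depth ≤ k is some function symbol applied to depth-≤(k−1) arguments, giving N_k = 1 + N_{k-1}^2.
N_0 = 1
N_1 = 1 + 1^2 = 2
Explicitly: e, f3(e, e).
So |H| = 2.
For each predicate symbol, the number of ground atoms is |H| raised to its arity; summing:
  P: 2
Total ground atoms: 2.

2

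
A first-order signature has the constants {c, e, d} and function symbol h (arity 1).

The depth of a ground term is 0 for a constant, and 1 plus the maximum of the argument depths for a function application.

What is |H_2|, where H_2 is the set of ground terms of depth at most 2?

9

Count level by level. With function symbols h/1, the terms of depth ≤ k are the 3 constants together with each function applied to depth-≤(k−1) tuples, so N_k = 3 + N_{k-1}.
N_0 = 3
N_1 = 3 + 3 = 6
N_2 = 3 + 6 = 9
Explicitly: c, e, d, h(c), h(e), h(d), h(h(c)), h(h(e)), h(h(d)).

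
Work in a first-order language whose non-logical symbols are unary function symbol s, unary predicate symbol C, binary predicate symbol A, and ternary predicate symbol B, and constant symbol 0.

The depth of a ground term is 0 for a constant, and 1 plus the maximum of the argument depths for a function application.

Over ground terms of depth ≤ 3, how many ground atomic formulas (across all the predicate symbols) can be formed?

First count ground terms of depth ≤ 3.
Write N_k for the number of ground terms of depth ≤ k. A term of depth ≤ k is either a constant or a function symbol applied to arguments of depth ≤ k−1, so N_k = 1 + N_{k-1}.
N_0 = 1
N_1 = 1 + 1 = 2
N_2 = 1 + 2 = 3
N_3 = 1 + 3 = 4
Explicitly: 0, s(0), s(s(0)), s(s(s(0))).
So |H| = 4.
Ground atoms are formed by filling each argument slot of a predicate with a term from H, so an r-ary predicate gives |H|^r atoms:
  C: 4;  A: 4^2 = 16;  B: 4^3 = 64
Total ground atoms: 4 + 16 + 64 = 84.

84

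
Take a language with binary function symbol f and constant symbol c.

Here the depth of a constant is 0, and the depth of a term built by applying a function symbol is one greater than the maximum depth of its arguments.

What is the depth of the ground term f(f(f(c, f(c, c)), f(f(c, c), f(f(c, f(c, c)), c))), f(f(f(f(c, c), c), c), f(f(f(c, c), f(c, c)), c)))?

6

depth(f(c, c)) = 1 + max(0, 0) = 1
depth(f(c, f(c, c))) = 1 + max(0, 1) = 2
depth(f(f(c, f(c, c)), c)) = 1 + max(2, 0) = 3
depth(f(f(c, c), f(f(c, f(c, c)), c))) = 1 + max(1, 3) = 4
depth(f(f(c, f(c, c)), f(f(c, c), f(f(c, f(c, c)), c)))) = 1 + max(2, 4) = 5
depth(f(f(c, c), c)) = 1 + max(1, 0) = 2
depth(f(f(f(c, c), c), c)) = 1 + max(2, 0) = 3
depth(f(f(c, c), f(c, c))) = 1 + max(1, 1) = 2
depth(f(f(f(c, c), f(c, c)), c)) = 1 + max(2, 0) = 3
depth(f(f(f(f(c, c), c), c), f(f(f(c, c), f(c, c)), c))) = 1 + max(3, 3) = 4
depth(f(f(f(c, f(c, c)), f(f(c, c), f(f(c, f(c, c)), c))), f(f(f(f(c, c), c), c), f(f(f(c, c), f(c, c)), c)))) = 1 + max(5, 4) = 6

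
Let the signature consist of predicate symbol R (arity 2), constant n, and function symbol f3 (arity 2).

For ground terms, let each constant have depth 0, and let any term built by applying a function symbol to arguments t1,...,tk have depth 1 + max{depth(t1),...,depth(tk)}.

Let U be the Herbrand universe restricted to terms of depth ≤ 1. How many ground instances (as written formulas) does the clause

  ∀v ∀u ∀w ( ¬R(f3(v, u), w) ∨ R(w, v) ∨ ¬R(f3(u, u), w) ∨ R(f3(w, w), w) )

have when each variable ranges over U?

8

Ground terms of depth ≤ 1:
  Let N_k count ground terms of depth at most k. Each non-constant term of depth ≤ k is some function symbol applied to depth-≤(k−1) arguments, giving N_k = 1 + N_{k-1}^2.
  N_0 = 1
  N_1 = 1 + 1^2 = 2
  Explicitly: n, f3(n, n).
So there are 2 ground terms available for substitution.
There are 3 variables to instantiate (v, u, w), each occurring in at least one literal, so different choices give different ground instances.
Number of ground instances = 2^3 = 8.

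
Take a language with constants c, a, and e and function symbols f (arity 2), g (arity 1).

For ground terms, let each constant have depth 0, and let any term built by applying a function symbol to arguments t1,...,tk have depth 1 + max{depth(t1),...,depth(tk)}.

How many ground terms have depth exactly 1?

Let N_k = |{terms of depth ≤ k}|. Then N_0 = 3 and N_k = 3 + N_{k-1}^2 + N_{k-1} for k ≥ 1 (one summand per function symbol, arity giving the exponent).
N_0 = 3
N_1 = 3 + 3^2 + 3 = 15
Terms of depth exactly 1: N_1 − N_0 = 15 − 3 = 12.

12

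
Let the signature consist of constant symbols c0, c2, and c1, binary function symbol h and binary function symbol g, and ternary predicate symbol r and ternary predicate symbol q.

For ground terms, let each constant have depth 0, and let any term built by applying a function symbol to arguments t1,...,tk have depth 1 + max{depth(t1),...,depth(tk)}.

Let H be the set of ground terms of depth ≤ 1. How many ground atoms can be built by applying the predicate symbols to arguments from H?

First count ground terms of depth ≤ 1.
Let N_k = |{terms of depth ≤ k}|. Then N_0 = 3 and N_k = 3 + N_{k-1}^2 + N_{k-1}^2 for k ≥ 1 (one summand per function symbol, arity giving the exponent).
N_0 = 3
N_1 = 3 + 3^2 + 3^2 = 21
So |H| = 21.
For each predicate symbol, the number of ground atoms is |H| raised to its arity; summing:
  r: 21^3 = 9261;  q: 21^3 = 9261
Total ground atoms: 9261 + 9261 = 18522.

18522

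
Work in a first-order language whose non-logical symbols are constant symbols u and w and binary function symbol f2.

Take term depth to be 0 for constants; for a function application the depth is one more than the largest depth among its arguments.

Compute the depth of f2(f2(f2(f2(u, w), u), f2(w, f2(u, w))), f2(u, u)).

depth(f2(u, w)) = 1 + max(0, 0) = 1
depth(f2(f2(u, w), u)) = 1 + max(1, 0) = 2
depth(f2(w, f2(u, w))) = 1 + max(0, 1) = 2
depth(f2(f2(f2(u, w), u), f2(w, f2(u, w)))) = 1 + max(2, 2) = 3
depth(f2(u, u)) = 1 + max(0, 0) = 1
depth(f2(f2(f2(f2(u, w), u), f2(w, f2(u, w))), f2(u, u))) = 1 + max(3, 1) = 4

4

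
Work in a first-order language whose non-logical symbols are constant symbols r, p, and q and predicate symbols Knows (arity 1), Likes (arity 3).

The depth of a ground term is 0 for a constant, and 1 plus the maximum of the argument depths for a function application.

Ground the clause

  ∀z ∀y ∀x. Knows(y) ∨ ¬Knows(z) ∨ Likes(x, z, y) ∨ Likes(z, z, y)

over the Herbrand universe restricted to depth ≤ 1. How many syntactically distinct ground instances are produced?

27

Ground terms of depth ≤ 1:
  With no function symbols every ground term is a constant, so there are exactly 3 ground terms at every depth bound.
  N_0 = 3
  N_1 = 3
So there are 3 ground terms available for substitution.
There are 3 variables to instantiate (z, y, x), each occurring in at least one literal, so different choices give different ground instances.
Number of ground instances = 3^3 = 27.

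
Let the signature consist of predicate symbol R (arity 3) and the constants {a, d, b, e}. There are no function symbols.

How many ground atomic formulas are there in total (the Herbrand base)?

With no function symbols, the Herbrand universe is just the 4 constants.
Ground atoms per predicate: R: 4^3 = 64.
Herbrand base size = 64 = 64.

64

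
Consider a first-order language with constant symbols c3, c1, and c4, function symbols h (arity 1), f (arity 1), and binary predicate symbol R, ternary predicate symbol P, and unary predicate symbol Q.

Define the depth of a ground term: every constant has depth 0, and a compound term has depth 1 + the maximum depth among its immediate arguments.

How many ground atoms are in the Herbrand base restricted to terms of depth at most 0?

First count ground terms of depth ≤ 0.
Write N_k for the number of ground terms of depth ≤ k. A term of depth ≤ k is either a constant or a function symbol applied to arguments of depth ≤ k−1, so N_k = 3 + N_{k-1} + N_{k-1}.
N_0 = 3
So |H| = 3.
A ground atom is a predicate applied to a tuple of terms from H, so the count is the sum over predicates of |H|^arity:
  R: 3^2 = 9;  P: 3^3 = 27;  Q: 3
Total ground atoms: 9 + 27 + 3 = 39.

39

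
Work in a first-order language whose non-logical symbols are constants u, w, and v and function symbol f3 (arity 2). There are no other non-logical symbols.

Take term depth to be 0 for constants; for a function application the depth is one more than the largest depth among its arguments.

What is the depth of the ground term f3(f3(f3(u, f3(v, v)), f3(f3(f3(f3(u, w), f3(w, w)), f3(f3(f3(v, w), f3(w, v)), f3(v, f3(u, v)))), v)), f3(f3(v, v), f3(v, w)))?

7

depth(f3(v, v)) = 1 + max(0, 0) = 1
depth(f3(u, f3(v, v))) = 1 + max(0, 1) = 2
depth(f3(u, w)) = 1 + max(0, 0) = 1
depth(f3(w, w)) = 1 + max(0, 0) = 1
depth(f3(f3(u, w), f3(w, w))) = 1 + max(1, 1) = 2
depth(f3(v, w)) = 1 + max(0, 0) = 1
depth(f3(w, v)) = 1 + max(0, 0) = 1
depth(f3(f3(v, w), f3(w, v))) = 1 + max(1, 1) = 2
depth(f3(u, v)) = 1 + max(0, 0) = 1
depth(f3(v, f3(u, v))) = 1 + max(0, 1) = 2
depth(f3(f3(f3(v, w), f3(w, v)), f3(v, f3(u, v)))) = 1 + max(2, 2) = 3
depth(f3(f3(f3(u, w), f3(w, w)), f3(f3(f3(v, w), f3(w, v)), f3(v, f3(u, v))))) = 1 + max(2, 3) = 4
depth(f3(f3(f3(f3(u, w), f3(w, w)), f3(f3(f3(v, w), f3(w, v)), f3(v, f3(u, v)))), v)) = 1 + max(4, 0) = 5
depth(f3(f3(u, f3(v, v)), f3(f3(f3(f3(u, w), f3(w, w)), f3(f3(f3(v, w), f3(w, v)), f3(v, f3(u, v)))), v))) = 1 + max(2, 5) = 6
depth(f3(f3(v, v), f3(v, w))) = 1 + max(1, 1) = 2
depth(f3(f3(f3(u, f3(v, v)), f3(f3(f3(f3(u, w), f3(w, w)), f3(f3(f3(v, w), f3(w, v)), f3(v, f3(u, v)))), v)), f3(f3(v, v), f3(v, w)))) = 1 + max(6, 2) = 7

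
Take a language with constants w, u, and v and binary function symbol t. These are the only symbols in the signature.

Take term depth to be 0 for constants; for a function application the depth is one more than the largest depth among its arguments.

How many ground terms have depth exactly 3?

If N_k denotes the number of depth-≤k ground terms, the 3 constants give N_0 = 3, and each function symbol of arity r contributes N_{k-1}^r new terms at level k: N_k = 3 + N_{k-1}^2.
N_0 = 3
N_1 = 3 + 3^2 = 12
N_2 = 3 + 12^2 = 147
N_3 = 3 + 147^2 = 21612
Terms of depth exactly 3: N_3 − N_2 = 21612 − 147 = 21465.

21465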